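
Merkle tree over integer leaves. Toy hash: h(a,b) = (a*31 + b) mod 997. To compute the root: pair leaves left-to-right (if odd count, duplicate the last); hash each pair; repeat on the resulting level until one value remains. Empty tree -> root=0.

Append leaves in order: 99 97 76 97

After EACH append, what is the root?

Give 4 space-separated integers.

After append 99 (leaves=[99]):
  L0: [99]
  root=99
After append 97 (leaves=[99, 97]):
  L0: [99, 97]
  L1: h(99,97)=(99*31+97)%997=175 -> [175]
  root=175
After append 76 (leaves=[99, 97, 76]):
  L0: [99, 97, 76]
  L1: h(99,97)=(99*31+97)%997=175 h(76,76)=(76*31+76)%997=438 -> [175, 438]
  L2: h(175,438)=(175*31+438)%997=878 -> [878]
  root=878
After append 97 (leaves=[99, 97, 76, 97]):
  L0: [99, 97, 76, 97]
  L1: h(99,97)=(99*31+97)%997=175 h(76,97)=(76*31+97)%997=459 -> [175, 459]
  L2: h(175,459)=(175*31+459)%997=899 -> [899]
  root=899

Answer: 99 175 878 899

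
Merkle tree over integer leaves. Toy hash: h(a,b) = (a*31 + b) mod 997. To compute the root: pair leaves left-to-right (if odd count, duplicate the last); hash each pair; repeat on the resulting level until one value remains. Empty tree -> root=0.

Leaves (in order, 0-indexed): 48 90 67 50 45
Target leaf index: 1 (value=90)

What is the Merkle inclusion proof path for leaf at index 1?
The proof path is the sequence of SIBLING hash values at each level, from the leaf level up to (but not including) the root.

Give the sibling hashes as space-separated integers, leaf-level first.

L0 (leaves): [48, 90, 67, 50, 45], target index=1
L1: h(48,90)=(48*31+90)%997=581 [pair 0] h(67,50)=(67*31+50)%997=133 [pair 1] h(45,45)=(45*31+45)%997=443 [pair 2] -> [581, 133, 443]
  Sibling for proof at L0: 48
L2: h(581,133)=(581*31+133)%997=198 [pair 0] h(443,443)=(443*31+443)%997=218 [pair 1] -> [198, 218]
  Sibling for proof at L1: 133
L3: h(198,218)=(198*31+218)%997=374 [pair 0] -> [374]
  Sibling for proof at L2: 218
Root: 374
Proof path (sibling hashes from leaf to root): [48, 133, 218]

Answer: 48 133 218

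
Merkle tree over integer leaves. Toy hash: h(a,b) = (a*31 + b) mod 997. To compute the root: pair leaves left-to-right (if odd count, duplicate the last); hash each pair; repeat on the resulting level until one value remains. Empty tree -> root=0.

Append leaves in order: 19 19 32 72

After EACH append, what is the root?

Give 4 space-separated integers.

After append 19 (leaves=[19]):
  L0: [19]
  root=19
After append 19 (leaves=[19, 19]):
  L0: [19, 19]
  L1: h(19,19)=(19*31+19)%997=608 -> [608]
  root=608
After append 32 (leaves=[19, 19, 32]):
  L0: [19, 19, 32]
  L1: h(19,19)=(19*31+19)%997=608 h(32,32)=(32*31+32)%997=27 -> [608, 27]
  L2: h(608,27)=(608*31+27)%997=929 -> [929]
  root=929
After append 72 (leaves=[19, 19, 32, 72]):
  L0: [19, 19, 32, 72]
  L1: h(19,19)=(19*31+19)%997=608 h(32,72)=(32*31+72)%997=67 -> [608, 67]
  L2: h(608,67)=(608*31+67)%997=969 -> [969]
  root=969

Answer: 19 608 929 969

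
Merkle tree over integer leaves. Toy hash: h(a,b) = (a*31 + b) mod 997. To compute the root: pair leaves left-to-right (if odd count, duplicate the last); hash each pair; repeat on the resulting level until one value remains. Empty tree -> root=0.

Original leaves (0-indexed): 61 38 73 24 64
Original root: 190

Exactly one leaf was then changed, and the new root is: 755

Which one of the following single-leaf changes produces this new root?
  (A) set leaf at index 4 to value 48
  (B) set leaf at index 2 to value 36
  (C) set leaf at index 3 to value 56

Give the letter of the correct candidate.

Answer: A

Derivation:
Original leaves: [61, 38, 73, 24, 64]
Target new root: 755
Try each candidate change and compute the resulting root:
Candidate A: set leaf[4] = 48 -> leaves = [61, 38, 73, 24, 48]
  L0: [61, 38, 73, 24, 48]
  L1: h(61,38)=(61*31+38)%997=932 h(73,24)=(73*31+24)%997=293 h(48,48)=(48*31+48)%997=539 -> [932, 293, 539]
  L2: h(932,293)=(932*31+293)%997=272 h(539,539)=(539*31+539)%997=299 -> [272, 299]
  L3: h(272,299)=(272*31+299)%997=755 -> [755]
  root = 755 == target 755  ** MATCH **
Candidate B: set leaf[2] = 36 -> leaves = [61, 38, 36, 24, 64]
  L0: [61, 38, 36, 24, 64]
  L1: h(61,38)=(61*31+38)%997=932 h(36,24)=(36*31+24)%997=143 h(64,64)=(64*31+64)%997=54 -> [932, 143, 54]
  L2: h(932,143)=(932*31+143)%997=122 h(54,54)=(54*31+54)%997=731 -> [122, 731]
  L3: h(122,731)=(122*31+731)%997=525 -> [525]
  root = 525 != target 755
Candidate C: set leaf[3] = 56 -> leaves = [61, 38, 73, 56, 64]
  L0: [61, 38, 73, 56, 64]
  L1: h(61,38)=(61*31+38)%997=932 h(73,56)=(73*31+56)%997=325 h(64,64)=(64*31+64)%997=54 -> [932, 325, 54]
  L2: h(932,325)=(932*31+325)%997=304 h(54,54)=(54*31+54)%997=731 -> [304, 731]
  L3: h(304,731)=(304*31+731)%997=185 -> [185]
  root = 185 != target 755
Candidate A produces the target root.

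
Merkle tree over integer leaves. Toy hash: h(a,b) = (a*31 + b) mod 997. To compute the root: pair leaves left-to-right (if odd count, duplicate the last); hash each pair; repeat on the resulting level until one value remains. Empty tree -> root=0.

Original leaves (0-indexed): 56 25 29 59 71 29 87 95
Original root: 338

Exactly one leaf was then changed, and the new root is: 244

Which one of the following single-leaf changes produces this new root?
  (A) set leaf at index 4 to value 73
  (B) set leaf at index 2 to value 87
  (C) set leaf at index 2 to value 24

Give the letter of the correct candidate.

Original leaves: [56, 25, 29, 59, 71, 29, 87, 95]
Target new root: 244
Try each candidate change and compute the resulting root:
Candidate A: set leaf[4] = 73 -> leaves = [56, 25, 29, 59, 73, 29, 87, 95]
  L0: [56, 25, 29, 59, 73, 29, 87, 95]
  L1: h(56,25)=(56*31+25)%997=764 h(29,59)=(29*31+59)%997=958 h(73,29)=(73*31+29)%997=298 h(87,95)=(87*31+95)%997=798 -> [764, 958, 298, 798]
  L2: h(764,958)=(764*31+958)%997=714 h(298,798)=(298*31+798)%997=66 -> [714, 66]
  L3: h(714,66)=(714*31+66)%997=266 -> [266]
  root = 266 != target 244
Candidate B: set leaf[2] = 87 -> leaves = [56, 25, 87, 59, 71, 29, 87, 95]
  L0: [56, 25, 87, 59, 71, 29, 87, 95]
  L1: h(56,25)=(56*31+25)%997=764 h(87,59)=(87*31+59)%997=762 h(71,29)=(71*31+29)%997=236 h(87,95)=(87*31+95)%997=798 -> [764, 762, 236, 798]
  L2: h(764,762)=(764*31+762)%997=518 h(236,798)=(236*31+798)%997=138 -> [518, 138]
  L3: h(518,138)=(518*31+138)%997=244 -> [244]
  root = 244 == target 244  ** MATCH **
Candidate C: set leaf[2] = 24 -> leaves = [56, 25, 24, 59, 71, 29, 87, 95]
  L0: [56, 25, 24, 59, 71, 29, 87, 95]
  L1: h(56,25)=(56*31+25)%997=764 h(24,59)=(24*31+59)%997=803 h(71,29)=(71*31+29)%997=236 h(87,95)=(87*31+95)%997=798 -> [764, 803, 236, 798]
  L2: h(764,803)=(764*31+803)%997=559 h(236,798)=(236*31+798)%997=138 -> [559, 138]
  L3: h(559,138)=(559*31+138)%997=518 -> [518]
  root = 518 != target 244
Candidate B produces the target root.

Answer: B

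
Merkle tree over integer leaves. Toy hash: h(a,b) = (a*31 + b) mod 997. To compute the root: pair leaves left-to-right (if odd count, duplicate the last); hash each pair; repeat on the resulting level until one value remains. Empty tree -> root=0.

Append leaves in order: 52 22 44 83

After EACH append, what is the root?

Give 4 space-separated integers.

Answer: 52 637 218 257

Derivation:
After append 52 (leaves=[52]):
  L0: [52]
  root=52
After append 22 (leaves=[52, 22]):
  L0: [52, 22]
  L1: h(52,22)=(52*31+22)%997=637 -> [637]
  root=637
After append 44 (leaves=[52, 22, 44]):
  L0: [52, 22, 44]
  L1: h(52,22)=(52*31+22)%997=637 h(44,44)=(44*31+44)%997=411 -> [637, 411]
  L2: h(637,411)=(637*31+411)%997=218 -> [218]
  root=218
After append 83 (leaves=[52, 22, 44, 83]):
  L0: [52, 22, 44, 83]
  L1: h(52,22)=(52*31+22)%997=637 h(44,83)=(44*31+83)%997=450 -> [637, 450]
  L2: h(637,450)=(637*31+450)%997=257 -> [257]
  root=257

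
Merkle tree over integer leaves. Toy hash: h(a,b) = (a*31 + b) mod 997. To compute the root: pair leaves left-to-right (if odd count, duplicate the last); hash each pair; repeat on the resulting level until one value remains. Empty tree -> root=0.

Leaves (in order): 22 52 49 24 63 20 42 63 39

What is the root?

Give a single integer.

Answer: 672

Derivation:
L0: [22, 52, 49, 24, 63, 20, 42, 63, 39]
L1: h(22,52)=(22*31+52)%997=734 h(49,24)=(49*31+24)%997=546 h(63,20)=(63*31+20)%997=976 h(42,63)=(42*31+63)%997=368 h(39,39)=(39*31+39)%997=251 -> [734, 546, 976, 368, 251]
L2: h(734,546)=(734*31+546)%997=369 h(976,368)=(976*31+368)%997=714 h(251,251)=(251*31+251)%997=56 -> [369, 714, 56]
L3: h(369,714)=(369*31+714)%997=189 h(56,56)=(56*31+56)%997=795 -> [189, 795]
L4: h(189,795)=(189*31+795)%997=672 -> [672]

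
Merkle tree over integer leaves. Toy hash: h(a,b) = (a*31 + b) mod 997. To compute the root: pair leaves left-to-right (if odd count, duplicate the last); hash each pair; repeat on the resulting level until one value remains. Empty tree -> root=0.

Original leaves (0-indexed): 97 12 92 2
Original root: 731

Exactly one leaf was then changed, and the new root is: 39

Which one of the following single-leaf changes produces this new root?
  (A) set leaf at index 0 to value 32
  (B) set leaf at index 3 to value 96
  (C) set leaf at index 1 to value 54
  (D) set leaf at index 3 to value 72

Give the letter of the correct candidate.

Answer: C

Derivation:
Original leaves: [97, 12, 92, 2]
Target new root: 39
Try each candidate change and compute the resulting root:
Candidate A: set leaf[0] = 32 -> leaves = [32, 12, 92, 2]
  L0: [32, 12, 92, 2]
  L1: h(32,12)=(32*31+12)%997=7 h(92,2)=(92*31+2)%997=860 -> [7, 860]
  L2: h(7,860)=(7*31+860)%997=80 -> [80]
  root = 80 != target 39
Candidate B: set leaf[3] = 96 -> leaves = [97, 12, 92, 96]
  L0: [97, 12, 92, 96]
  L1: h(97,12)=(97*31+12)%997=28 h(92,96)=(92*31+96)%997=954 -> [28, 954]
  L2: h(28,954)=(28*31+954)%997=825 -> [825]
  root = 825 != target 39
Candidate C: set leaf[1] = 54 -> leaves = [97, 54, 92, 2]
  L0: [97, 54, 92, 2]
  L1: h(97,54)=(97*31+54)%997=70 h(92,2)=(92*31+2)%997=860 -> [70, 860]
  L2: h(70,860)=(70*31+860)%997=39 -> [39]
  root = 39 == target 39  ** MATCH **
Candidate D: set leaf[3] = 72 -> leaves = [97, 12, 92, 72]
  L0: [97, 12, 92, 72]
  L1: h(97,12)=(97*31+12)%997=28 h(92,72)=(92*31+72)%997=930 -> [28, 930]
  L2: h(28,930)=(28*31+930)%997=801 -> [801]
  root = 801 != target 39
Candidate C produces the target root.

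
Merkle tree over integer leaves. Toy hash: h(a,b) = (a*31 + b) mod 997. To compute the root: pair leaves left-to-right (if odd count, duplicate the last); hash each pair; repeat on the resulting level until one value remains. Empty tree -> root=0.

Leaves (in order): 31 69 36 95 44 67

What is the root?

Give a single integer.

L0: [31, 69, 36, 95, 44, 67]
L1: h(31,69)=(31*31+69)%997=33 h(36,95)=(36*31+95)%997=214 h(44,67)=(44*31+67)%997=434 -> [33, 214, 434]
L2: h(33,214)=(33*31+214)%997=240 h(434,434)=(434*31+434)%997=927 -> [240, 927]
L3: h(240,927)=(240*31+927)%997=391 -> [391]

Answer: 391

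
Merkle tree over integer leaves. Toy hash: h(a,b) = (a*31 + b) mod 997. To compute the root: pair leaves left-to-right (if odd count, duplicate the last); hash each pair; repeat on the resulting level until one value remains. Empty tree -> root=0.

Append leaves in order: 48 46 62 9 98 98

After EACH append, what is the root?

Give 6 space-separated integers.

After append 48 (leaves=[48]):
  L0: [48]
  root=48
After append 46 (leaves=[48, 46]):
  L0: [48, 46]
  L1: h(48,46)=(48*31+46)%997=537 -> [537]
  root=537
After append 62 (leaves=[48, 46, 62]):
  L0: [48, 46, 62]
  L1: h(48,46)=(48*31+46)%997=537 h(62,62)=(62*31+62)%997=987 -> [537, 987]
  L2: h(537,987)=(537*31+987)%997=685 -> [685]
  root=685
After append 9 (leaves=[48, 46, 62, 9]):
  L0: [48, 46, 62, 9]
  L1: h(48,46)=(48*31+46)%997=537 h(62,9)=(62*31+9)%997=934 -> [537, 934]
  L2: h(537,934)=(537*31+934)%997=632 -> [632]
  root=632
After append 98 (leaves=[48, 46, 62, 9, 98]):
  L0: [48, 46, 62, 9, 98]
  L1: h(48,46)=(48*31+46)%997=537 h(62,9)=(62*31+9)%997=934 h(98,98)=(98*31+98)%997=145 -> [537, 934, 145]
  L2: h(537,934)=(537*31+934)%997=632 h(145,145)=(145*31+145)%997=652 -> [632, 652]
  L3: h(632,652)=(632*31+652)%997=304 -> [304]
  root=304
After append 98 (leaves=[48, 46, 62, 9, 98, 98]):
  L0: [48, 46, 62, 9, 98, 98]
  L1: h(48,46)=(48*31+46)%997=537 h(62,9)=(62*31+9)%997=934 h(98,98)=(98*31+98)%997=145 -> [537, 934, 145]
  L2: h(537,934)=(537*31+934)%997=632 h(145,145)=(145*31+145)%997=652 -> [632, 652]
  L3: h(632,652)=(632*31+652)%997=304 -> [304]
  root=304

Answer: 48 537 685 632 304 304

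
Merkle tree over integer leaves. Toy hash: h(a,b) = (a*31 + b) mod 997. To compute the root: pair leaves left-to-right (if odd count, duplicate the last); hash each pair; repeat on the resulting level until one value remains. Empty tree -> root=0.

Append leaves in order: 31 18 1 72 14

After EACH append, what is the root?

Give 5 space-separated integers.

After append 31 (leaves=[31]):
  L0: [31]
  root=31
After append 18 (leaves=[31, 18]):
  L0: [31, 18]
  L1: h(31,18)=(31*31+18)%997=979 -> [979]
  root=979
After append 1 (leaves=[31, 18, 1]):
  L0: [31, 18, 1]
  L1: h(31,18)=(31*31+18)%997=979 h(1,1)=(1*31+1)%997=32 -> [979, 32]
  L2: h(979,32)=(979*31+32)%997=471 -> [471]
  root=471
After append 72 (leaves=[31, 18, 1, 72]):
  L0: [31, 18, 1, 72]
  L1: h(31,18)=(31*31+18)%997=979 h(1,72)=(1*31+72)%997=103 -> [979, 103]
  L2: h(979,103)=(979*31+103)%997=542 -> [542]
  root=542
After append 14 (leaves=[31, 18, 1, 72, 14]):
  L0: [31, 18, 1, 72, 14]
  L1: h(31,18)=(31*31+18)%997=979 h(1,72)=(1*31+72)%997=103 h(14,14)=(14*31+14)%997=448 -> [979, 103, 448]
  L2: h(979,103)=(979*31+103)%997=542 h(448,448)=(448*31+448)%997=378 -> [542, 378]
  L3: h(542,378)=(542*31+378)%997=231 -> [231]
  root=231

Answer: 31 979 471 542 231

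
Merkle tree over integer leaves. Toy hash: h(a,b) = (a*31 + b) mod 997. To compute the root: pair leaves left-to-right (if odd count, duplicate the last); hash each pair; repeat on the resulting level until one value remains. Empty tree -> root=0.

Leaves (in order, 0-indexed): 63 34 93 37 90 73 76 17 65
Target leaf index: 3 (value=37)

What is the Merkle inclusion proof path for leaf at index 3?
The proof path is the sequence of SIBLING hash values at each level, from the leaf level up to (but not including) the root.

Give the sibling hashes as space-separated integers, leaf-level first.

Answer: 93 990 399 328

Derivation:
L0 (leaves): [63, 34, 93, 37, 90, 73, 76, 17, 65], target index=3
L1: h(63,34)=(63*31+34)%997=990 [pair 0] h(93,37)=(93*31+37)%997=926 [pair 1] h(90,73)=(90*31+73)%997=869 [pair 2] h(76,17)=(76*31+17)%997=379 [pair 3] h(65,65)=(65*31+65)%997=86 [pair 4] -> [990, 926, 869, 379, 86]
  Sibling for proof at L0: 93
L2: h(990,926)=(990*31+926)%997=709 [pair 0] h(869,379)=(869*31+379)%997=399 [pair 1] h(86,86)=(86*31+86)%997=758 [pair 2] -> [709, 399, 758]
  Sibling for proof at L1: 990
L3: h(709,399)=(709*31+399)%997=444 [pair 0] h(758,758)=(758*31+758)%997=328 [pair 1] -> [444, 328]
  Sibling for proof at L2: 399
L4: h(444,328)=(444*31+328)%997=134 [pair 0] -> [134]
  Sibling for proof at L3: 328
Root: 134
Proof path (sibling hashes from leaf to root): [93, 990, 399, 328]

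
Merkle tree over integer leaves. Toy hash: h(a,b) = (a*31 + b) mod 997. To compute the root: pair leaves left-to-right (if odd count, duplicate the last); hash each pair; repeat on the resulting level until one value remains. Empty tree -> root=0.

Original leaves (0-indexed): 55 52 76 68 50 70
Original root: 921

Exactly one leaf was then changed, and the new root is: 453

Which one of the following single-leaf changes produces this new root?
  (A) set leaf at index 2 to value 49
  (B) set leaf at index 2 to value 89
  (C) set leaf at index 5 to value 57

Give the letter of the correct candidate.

Original leaves: [55, 52, 76, 68, 50, 70]
Target new root: 453
Try each candidate change and compute the resulting root:
Candidate A: set leaf[2] = 49 -> leaves = [55, 52, 49, 68, 50, 70]
  L0: [55, 52, 49, 68, 50, 70]
  L1: h(55,52)=(55*31+52)%997=760 h(49,68)=(49*31+68)%997=590 h(50,70)=(50*31+70)%997=623 -> [760, 590, 623]
  L2: h(760,590)=(760*31+590)%997=222 h(623,623)=(623*31+623)%997=993 -> [222, 993]
  L3: h(222,993)=(222*31+993)%997=896 -> [896]
  root = 896 != target 453
Candidate B: set leaf[2] = 89 -> leaves = [55, 52, 89, 68, 50, 70]
  L0: [55, 52, 89, 68, 50, 70]
  L1: h(55,52)=(55*31+52)%997=760 h(89,68)=(89*31+68)%997=833 h(50,70)=(50*31+70)%997=623 -> [760, 833, 623]
  L2: h(760,833)=(760*31+833)%997=465 h(623,623)=(623*31+623)%997=993 -> [465, 993]
  L3: h(465,993)=(465*31+993)%997=453 -> [453]
  root = 453 == target 453  ** MATCH **
Candidate C: set leaf[5] = 57 -> leaves = [55, 52, 76, 68, 50, 57]
  L0: [55, 52, 76, 68, 50, 57]
  L1: h(55,52)=(55*31+52)%997=760 h(76,68)=(76*31+68)%997=430 h(50,57)=(50*31+57)%997=610 -> [760, 430, 610]
  L2: h(760,430)=(760*31+430)%997=62 h(610,610)=(610*31+610)%997=577 -> [62, 577]
  L3: h(62,577)=(62*31+577)%997=505 -> [505]
  root = 505 != target 453
Candidate B produces the target root.

Answer: B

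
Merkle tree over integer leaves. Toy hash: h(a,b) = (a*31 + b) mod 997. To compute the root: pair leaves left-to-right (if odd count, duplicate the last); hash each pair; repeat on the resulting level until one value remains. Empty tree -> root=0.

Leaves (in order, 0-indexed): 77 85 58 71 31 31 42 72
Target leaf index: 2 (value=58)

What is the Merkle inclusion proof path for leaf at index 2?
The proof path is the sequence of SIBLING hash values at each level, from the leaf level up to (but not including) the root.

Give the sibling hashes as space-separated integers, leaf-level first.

Answer: 71 478 222

Derivation:
L0 (leaves): [77, 85, 58, 71, 31, 31, 42, 72], target index=2
L1: h(77,85)=(77*31+85)%997=478 [pair 0] h(58,71)=(58*31+71)%997=872 [pair 1] h(31,31)=(31*31+31)%997=992 [pair 2] h(42,72)=(42*31+72)%997=377 [pair 3] -> [478, 872, 992, 377]
  Sibling for proof at L0: 71
L2: h(478,872)=(478*31+872)%997=735 [pair 0] h(992,377)=(992*31+377)%997=222 [pair 1] -> [735, 222]
  Sibling for proof at L1: 478
L3: h(735,222)=(735*31+222)%997=76 [pair 0] -> [76]
  Sibling for proof at L2: 222
Root: 76
Proof path (sibling hashes from leaf to root): [71, 478, 222]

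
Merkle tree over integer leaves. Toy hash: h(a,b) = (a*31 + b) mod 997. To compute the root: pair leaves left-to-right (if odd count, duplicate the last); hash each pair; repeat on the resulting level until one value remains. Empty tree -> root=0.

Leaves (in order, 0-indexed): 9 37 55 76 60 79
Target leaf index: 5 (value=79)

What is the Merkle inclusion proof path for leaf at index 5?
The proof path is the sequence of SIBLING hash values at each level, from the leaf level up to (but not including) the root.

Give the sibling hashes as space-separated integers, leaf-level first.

L0 (leaves): [9, 37, 55, 76, 60, 79], target index=5
L1: h(9,37)=(9*31+37)%997=316 [pair 0] h(55,76)=(55*31+76)%997=784 [pair 1] h(60,79)=(60*31+79)%997=942 [pair 2] -> [316, 784, 942]
  Sibling for proof at L0: 60
L2: h(316,784)=(316*31+784)%997=610 [pair 0] h(942,942)=(942*31+942)%997=234 [pair 1] -> [610, 234]
  Sibling for proof at L1: 942
L3: h(610,234)=(610*31+234)%997=201 [pair 0] -> [201]
  Sibling for proof at L2: 610
Root: 201
Proof path (sibling hashes from leaf to root): [60, 942, 610]

Answer: 60 942 610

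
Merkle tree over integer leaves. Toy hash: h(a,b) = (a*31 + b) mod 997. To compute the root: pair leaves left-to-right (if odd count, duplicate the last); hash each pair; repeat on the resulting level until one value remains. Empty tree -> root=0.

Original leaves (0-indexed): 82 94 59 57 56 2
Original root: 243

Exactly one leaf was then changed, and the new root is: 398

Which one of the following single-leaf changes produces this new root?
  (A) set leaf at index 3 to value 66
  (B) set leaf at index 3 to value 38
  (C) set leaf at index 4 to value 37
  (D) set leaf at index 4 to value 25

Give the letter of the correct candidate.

Answer: D

Derivation:
Original leaves: [82, 94, 59, 57, 56, 2]
Target new root: 398
Try each candidate change and compute the resulting root:
Candidate A: set leaf[3] = 66 -> leaves = [82, 94, 59, 66, 56, 2]
  L0: [82, 94, 59, 66, 56, 2]
  L1: h(82,94)=(82*31+94)%997=642 h(59,66)=(59*31+66)%997=898 h(56,2)=(56*31+2)%997=741 -> [642, 898, 741]
  L2: h(642,898)=(642*31+898)%997=860 h(741,741)=(741*31+741)%997=781 -> [860, 781]
  L3: h(860,781)=(860*31+781)%997=522 -> [522]
  root = 522 != target 398
Candidate B: set leaf[3] = 38 -> leaves = [82, 94, 59, 38, 56, 2]
  L0: [82, 94, 59, 38, 56, 2]
  L1: h(82,94)=(82*31+94)%997=642 h(59,38)=(59*31+38)%997=870 h(56,2)=(56*31+2)%997=741 -> [642, 870, 741]
  L2: h(642,870)=(642*31+870)%997=832 h(741,741)=(741*31+741)%997=781 -> [832, 781]
  L3: h(832,781)=(832*31+781)%997=651 -> [651]
  root = 651 != target 398
Candidate C: set leaf[4] = 37 -> leaves = [82, 94, 59, 57, 37, 2]
  L0: [82, 94, 59, 57, 37, 2]
  L1: h(82,94)=(82*31+94)%997=642 h(59,57)=(59*31+57)%997=889 h(37,2)=(37*31+2)%997=152 -> [642, 889, 152]
  L2: h(642,889)=(642*31+889)%997=851 h(152,152)=(152*31+152)%997=876 -> [851, 876]
  L3: h(851,876)=(851*31+876)%997=338 -> [338]
  root = 338 != target 398
Candidate D: set leaf[4] = 25 -> leaves = [82, 94, 59, 57, 25, 2]
  L0: [82, 94, 59, 57, 25, 2]
  L1: h(82,94)=(82*31+94)%997=642 h(59,57)=(59*31+57)%997=889 h(25,2)=(25*31+2)%997=777 -> [642, 889, 777]
  L2: h(642,889)=(642*31+889)%997=851 h(777,777)=(777*31+777)%997=936 -> [851, 936]
  L3: h(851,936)=(851*31+936)%997=398 -> [398]
  root = 398 == target 398  ** MATCH **
Candidate D produces the target root.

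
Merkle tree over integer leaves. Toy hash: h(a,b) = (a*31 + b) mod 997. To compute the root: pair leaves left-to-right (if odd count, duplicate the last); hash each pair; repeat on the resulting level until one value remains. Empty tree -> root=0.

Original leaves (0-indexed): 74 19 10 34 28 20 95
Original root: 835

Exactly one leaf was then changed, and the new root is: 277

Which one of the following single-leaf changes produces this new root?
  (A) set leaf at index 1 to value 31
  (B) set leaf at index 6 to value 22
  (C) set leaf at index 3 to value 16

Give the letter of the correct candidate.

Answer: C

Derivation:
Original leaves: [74, 19, 10, 34, 28, 20, 95]
Target new root: 277
Try each candidate change and compute the resulting root:
Candidate A: set leaf[1] = 31 -> leaves = [74, 31, 10, 34, 28, 20, 95]
  L0: [74, 31, 10, 34, 28, 20, 95]
  L1: h(74,31)=(74*31+31)%997=331 h(10,34)=(10*31+34)%997=344 h(28,20)=(28*31+20)%997=888 h(95,95)=(95*31+95)%997=49 -> [331, 344, 888, 49]
  L2: h(331,344)=(331*31+344)%997=635 h(888,49)=(888*31+49)%997=658 -> [635, 658]
  L3: h(635,658)=(635*31+658)%997=403 -> [403]
  root = 403 != target 277
Candidate B: set leaf[6] = 22 -> leaves = [74, 19, 10, 34, 28, 20, 22]
  L0: [74, 19, 10, 34, 28, 20, 22]
  L1: h(74,19)=(74*31+19)%997=319 h(10,34)=(10*31+34)%997=344 h(28,20)=(28*31+20)%997=888 h(22,22)=(22*31+22)%997=704 -> [319, 344, 888, 704]
  L2: h(319,344)=(319*31+344)%997=263 h(888,704)=(888*31+704)%997=316 -> [263, 316]
  L3: h(263,316)=(263*31+316)%997=493 -> [493]
  root = 493 != target 277
Candidate C: set leaf[3] = 16 -> leaves = [74, 19, 10, 16, 28, 20, 95]
  L0: [74, 19, 10, 16, 28, 20, 95]
  L1: h(74,19)=(74*31+19)%997=319 h(10,16)=(10*31+16)%997=326 h(28,20)=(28*31+20)%997=888 h(95,95)=(95*31+95)%997=49 -> [319, 326, 888, 49]
  L2: h(319,326)=(319*31+326)%997=245 h(888,49)=(888*31+49)%997=658 -> [245, 658]
  L3: h(245,658)=(245*31+658)%997=277 -> [277]
  root = 277 == target 277  ** MATCH **
Candidate C produces the target root.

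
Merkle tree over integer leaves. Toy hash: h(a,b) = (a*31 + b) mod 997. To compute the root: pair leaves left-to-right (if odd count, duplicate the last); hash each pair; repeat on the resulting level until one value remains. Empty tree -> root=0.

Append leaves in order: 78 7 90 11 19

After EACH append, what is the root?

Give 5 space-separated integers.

Answer: 78 431 289 210 44

Derivation:
After append 78 (leaves=[78]):
  L0: [78]
  root=78
After append 7 (leaves=[78, 7]):
  L0: [78, 7]
  L1: h(78,7)=(78*31+7)%997=431 -> [431]
  root=431
After append 90 (leaves=[78, 7, 90]):
  L0: [78, 7, 90]
  L1: h(78,7)=(78*31+7)%997=431 h(90,90)=(90*31+90)%997=886 -> [431, 886]
  L2: h(431,886)=(431*31+886)%997=289 -> [289]
  root=289
After append 11 (leaves=[78, 7, 90, 11]):
  L0: [78, 7, 90, 11]
  L1: h(78,7)=(78*31+7)%997=431 h(90,11)=(90*31+11)%997=807 -> [431, 807]
  L2: h(431,807)=(431*31+807)%997=210 -> [210]
  root=210
After append 19 (leaves=[78, 7, 90, 11, 19]):
  L0: [78, 7, 90, 11, 19]
  L1: h(78,7)=(78*31+7)%997=431 h(90,11)=(90*31+11)%997=807 h(19,19)=(19*31+19)%997=608 -> [431, 807, 608]
  L2: h(431,807)=(431*31+807)%997=210 h(608,608)=(608*31+608)%997=513 -> [210, 513]
  L3: h(210,513)=(210*31+513)%997=44 -> [44]
  root=44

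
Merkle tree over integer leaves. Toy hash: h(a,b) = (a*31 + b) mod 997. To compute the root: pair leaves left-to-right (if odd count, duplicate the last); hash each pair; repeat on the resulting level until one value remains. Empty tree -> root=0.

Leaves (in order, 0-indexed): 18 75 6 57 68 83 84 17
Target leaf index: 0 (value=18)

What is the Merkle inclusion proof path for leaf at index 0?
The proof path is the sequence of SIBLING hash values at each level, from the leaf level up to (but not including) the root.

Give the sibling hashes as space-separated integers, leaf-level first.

Answer: 75 243 752

Derivation:
L0 (leaves): [18, 75, 6, 57, 68, 83, 84, 17], target index=0
L1: h(18,75)=(18*31+75)%997=633 [pair 0] h(6,57)=(6*31+57)%997=243 [pair 1] h(68,83)=(68*31+83)%997=197 [pair 2] h(84,17)=(84*31+17)%997=627 [pair 3] -> [633, 243, 197, 627]
  Sibling for proof at L0: 75
L2: h(633,243)=(633*31+243)%997=923 [pair 0] h(197,627)=(197*31+627)%997=752 [pair 1] -> [923, 752]
  Sibling for proof at L1: 243
L3: h(923,752)=(923*31+752)%997=452 [pair 0] -> [452]
  Sibling for proof at L2: 752
Root: 452
Proof path (sibling hashes from leaf to root): [75, 243, 752]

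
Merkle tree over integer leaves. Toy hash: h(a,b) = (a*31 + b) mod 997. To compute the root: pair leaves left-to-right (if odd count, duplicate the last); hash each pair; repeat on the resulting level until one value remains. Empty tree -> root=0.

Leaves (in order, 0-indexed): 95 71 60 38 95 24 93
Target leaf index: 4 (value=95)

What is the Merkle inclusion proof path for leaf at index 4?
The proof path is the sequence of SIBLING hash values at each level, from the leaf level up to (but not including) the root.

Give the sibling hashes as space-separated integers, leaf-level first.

L0 (leaves): [95, 71, 60, 38, 95, 24, 93], target index=4
L1: h(95,71)=(95*31+71)%997=25 [pair 0] h(60,38)=(60*31+38)%997=901 [pair 1] h(95,24)=(95*31+24)%997=975 [pair 2] h(93,93)=(93*31+93)%997=982 [pair 3] -> [25, 901, 975, 982]
  Sibling for proof at L0: 24
L2: h(25,901)=(25*31+901)%997=679 [pair 0] h(975,982)=(975*31+982)%997=300 [pair 1] -> [679, 300]
  Sibling for proof at L1: 982
L3: h(679,300)=(679*31+300)%997=412 [pair 0] -> [412]
  Sibling for proof at L2: 679
Root: 412
Proof path (sibling hashes from leaf to root): [24, 982, 679]

Answer: 24 982 679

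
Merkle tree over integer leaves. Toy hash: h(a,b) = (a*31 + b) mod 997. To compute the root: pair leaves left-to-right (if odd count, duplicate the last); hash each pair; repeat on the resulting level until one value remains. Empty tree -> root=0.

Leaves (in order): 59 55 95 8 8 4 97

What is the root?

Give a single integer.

L0: [59, 55, 95, 8, 8, 4, 97]
L1: h(59,55)=(59*31+55)%997=887 h(95,8)=(95*31+8)%997=959 h(8,4)=(8*31+4)%997=252 h(97,97)=(97*31+97)%997=113 -> [887, 959, 252, 113]
L2: h(887,959)=(887*31+959)%997=540 h(252,113)=(252*31+113)%997=946 -> [540, 946]
L3: h(540,946)=(540*31+946)%997=737 -> [737]

Answer: 737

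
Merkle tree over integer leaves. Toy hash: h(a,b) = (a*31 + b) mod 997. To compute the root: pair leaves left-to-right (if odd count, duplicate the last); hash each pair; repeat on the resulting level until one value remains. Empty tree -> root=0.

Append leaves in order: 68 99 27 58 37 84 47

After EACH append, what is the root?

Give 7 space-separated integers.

After append 68 (leaves=[68]):
  L0: [68]
  root=68
After append 99 (leaves=[68, 99]):
  L0: [68, 99]
  L1: h(68,99)=(68*31+99)%997=213 -> [213]
  root=213
After append 27 (leaves=[68, 99, 27]):
  L0: [68, 99, 27]
  L1: h(68,99)=(68*31+99)%997=213 h(27,27)=(27*31+27)%997=864 -> [213, 864]
  L2: h(213,864)=(213*31+864)%997=488 -> [488]
  root=488
After append 58 (leaves=[68, 99, 27, 58]):
  L0: [68, 99, 27, 58]
  L1: h(68,99)=(68*31+99)%997=213 h(27,58)=(27*31+58)%997=895 -> [213, 895]
  L2: h(213,895)=(213*31+895)%997=519 -> [519]
  root=519
After append 37 (leaves=[68, 99, 27, 58, 37]):
  L0: [68, 99, 27, 58, 37]
  L1: h(68,99)=(68*31+99)%997=213 h(27,58)=(27*31+58)%997=895 h(37,37)=(37*31+37)%997=187 -> [213, 895, 187]
  L2: h(213,895)=(213*31+895)%997=519 h(187,187)=(187*31+187)%997=2 -> [519, 2]
  L3: h(519,2)=(519*31+2)%997=139 -> [139]
  root=139
After append 84 (leaves=[68, 99, 27, 58, 37, 84]):
  L0: [68, 99, 27, 58, 37, 84]
  L1: h(68,99)=(68*31+99)%997=213 h(27,58)=(27*31+58)%997=895 h(37,84)=(37*31+84)%997=234 -> [213, 895, 234]
  L2: h(213,895)=(213*31+895)%997=519 h(234,234)=(234*31+234)%997=509 -> [519, 509]
  L3: h(519,509)=(519*31+509)%997=646 -> [646]
  root=646
After append 47 (leaves=[68, 99, 27, 58, 37, 84, 47]):
  L0: [68, 99, 27, 58, 37, 84, 47]
  L1: h(68,99)=(68*31+99)%997=213 h(27,58)=(27*31+58)%997=895 h(37,84)=(37*31+84)%997=234 h(47,47)=(47*31+47)%997=507 -> [213, 895, 234, 507]
  L2: h(213,895)=(213*31+895)%997=519 h(234,507)=(234*31+507)%997=782 -> [519, 782]
  L3: h(519,782)=(519*31+782)%997=919 -> [919]
  root=919

Answer: 68 213 488 519 139 646 919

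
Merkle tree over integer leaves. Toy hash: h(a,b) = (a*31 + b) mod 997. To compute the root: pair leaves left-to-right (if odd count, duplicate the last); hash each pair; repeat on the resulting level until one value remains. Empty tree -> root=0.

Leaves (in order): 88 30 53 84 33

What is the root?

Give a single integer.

Answer: 5

Derivation:
L0: [88, 30, 53, 84, 33]
L1: h(88,30)=(88*31+30)%997=764 h(53,84)=(53*31+84)%997=730 h(33,33)=(33*31+33)%997=59 -> [764, 730, 59]
L2: h(764,730)=(764*31+730)%997=486 h(59,59)=(59*31+59)%997=891 -> [486, 891]
L3: h(486,891)=(486*31+891)%997=5 -> [5]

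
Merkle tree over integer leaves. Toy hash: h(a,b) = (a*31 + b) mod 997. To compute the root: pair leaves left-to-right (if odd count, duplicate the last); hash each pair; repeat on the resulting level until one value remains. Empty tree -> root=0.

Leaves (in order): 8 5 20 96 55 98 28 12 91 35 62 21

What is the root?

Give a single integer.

L0: [8, 5, 20, 96, 55, 98, 28, 12, 91, 35, 62, 21]
L1: h(8,5)=(8*31+5)%997=253 h(20,96)=(20*31+96)%997=716 h(55,98)=(55*31+98)%997=806 h(28,12)=(28*31+12)%997=880 h(91,35)=(91*31+35)%997=862 h(62,21)=(62*31+21)%997=946 -> [253, 716, 806, 880, 862, 946]
L2: h(253,716)=(253*31+716)%997=583 h(806,880)=(806*31+880)%997=941 h(862,946)=(862*31+946)%997=749 -> [583, 941, 749]
L3: h(583,941)=(583*31+941)%997=71 h(749,749)=(749*31+749)%997=40 -> [71, 40]
L4: h(71,40)=(71*31+40)%997=247 -> [247]

Answer: 247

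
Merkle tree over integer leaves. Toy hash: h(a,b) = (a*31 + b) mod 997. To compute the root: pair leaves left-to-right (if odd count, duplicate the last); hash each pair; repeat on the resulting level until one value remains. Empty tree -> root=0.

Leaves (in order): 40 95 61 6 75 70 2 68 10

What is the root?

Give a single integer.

Answer: 387

Derivation:
L0: [40, 95, 61, 6, 75, 70, 2, 68, 10]
L1: h(40,95)=(40*31+95)%997=338 h(61,6)=(61*31+6)%997=900 h(75,70)=(75*31+70)%997=401 h(2,68)=(2*31+68)%997=130 h(10,10)=(10*31+10)%997=320 -> [338, 900, 401, 130, 320]
L2: h(338,900)=(338*31+900)%997=411 h(401,130)=(401*31+130)%997=597 h(320,320)=(320*31+320)%997=270 -> [411, 597, 270]
L3: h(411,597)=(411*31+597)%997=377 h(270,270)=(270*31+270)%997=664 -> [377, 664]
L4: h(377,664)=(377*31+664)%997=387 -> [387]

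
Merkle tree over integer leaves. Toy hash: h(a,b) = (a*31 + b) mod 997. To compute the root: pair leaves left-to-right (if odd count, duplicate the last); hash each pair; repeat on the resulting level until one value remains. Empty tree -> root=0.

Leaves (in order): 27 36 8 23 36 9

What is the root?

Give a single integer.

Answer: 12

Derivation:
L0: [27, 36, 8, 23, 36, 9]
L1: h(27,36)=(27*31+36)%997=873 h(8,23)=(8*31+23)%997=271 h(36,9)=(36*31+9)%997=128 -> [873, 271, 128]
L2: h(873,271)=(873*31+271)%997=415 h(128,128)=(128*31+128)%997=108 -> [415, 108]
L3: h(415,108)=(415*31+108)%997=12 -> [12]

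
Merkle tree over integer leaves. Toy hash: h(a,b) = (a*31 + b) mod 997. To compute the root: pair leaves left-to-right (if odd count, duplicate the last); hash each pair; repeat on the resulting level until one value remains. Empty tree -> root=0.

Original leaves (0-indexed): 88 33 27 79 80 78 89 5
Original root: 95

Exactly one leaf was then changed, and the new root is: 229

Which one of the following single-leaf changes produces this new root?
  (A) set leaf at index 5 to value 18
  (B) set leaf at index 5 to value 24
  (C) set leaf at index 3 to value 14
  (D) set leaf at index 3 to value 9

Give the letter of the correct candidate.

Original leaves: [88, 33, 27, 79, 80, 78, 89, 5]
Target new root: 229
Try each candidate change and compute the resulting root:
Candidate A: set leaf[5] = 18 -> leaves = [88, 33, 27, 79, 80, 18, 89, 5]
  L0: [88, 33, 27, 79, 80, 18, 89, 5]
  L1: h(88,33)=(88*31+33)%997=767 h(27,79)=(27*31+79)%997=916 h(80,18)=(80*31+18)%997=504 h(89,5)=(89*31+5)%997=770 -> [767, 916, 504, 770]
  L2: h(767,916)=(767*31+916)%997=765 h(504,770)=(504*31+770)%997=442 -> [765, 442]
  L3: h(765,442)=(765*31+442)%997=229 -> [229]
  root = 229 == target 229  ** MATCH **
Candidate B: set leaf[5] = 24 -> leaves = [88, 33, 27, 79, 80, 24, 89, 5]
  L0: [88, 33, 27, 79, 80, 24, 89, 5]
  L1: h(88,33)=(88*31+33)%997=767 h(27,79)=(27*31+79)%997=916 h(80,24)=(80*31+24)%997=510 h(89,5)=(89*31+5)%997=770 -> [767, 916, 510, 770]
  L2: h(767,916)=(767*31+916)%997=765 h(510,770)=(510*31+770)%997=628 -> [765, 628]
  L3: h(765,628)=(765*31+628)%997=415 -> [415]
  root = 415 != target 229
Candidate C: set leaf[3] = 14 -> leaves = [88, 33, 27, 14, 80, 78, 89, 5]
  L0: [88, 33, 27, 14, 80, 78, 89, 5]
  L1: h(88,33)=(88*31+33)%997=767 h(27,14)=(27*31+14)%997=851 h(80,78)=(80*31+78)%997=564 h(89,5)=(89*31+5)%997=770 -> [767, 851, 564, 770]
  L2: h(767,851)=(767*31+851)%997=700 h(564,770)=(564*31+770)%997=308 -> [700, 308]
  L3: h(700,308)=(700*31+308)%997=74 -> [74]
  root = 74 != target 229
Candidate D: set leaf[3] = 9 -> leaves = [88, 33, 27, 9, 80, 78, 89, 5]
  L0: [88, 33, 27, 9, 80, 78, 89, 5]
  L1: h(88,33)=(88*31+33)%997=767 h(27,9)=(27*31+9)%997=846 h(80,78)=(80*31+78)%997=564 h(89,5)=(89*31+5)%997=770 -> [767, 846, 564, 770]
  L2: h(767,846)=(767*31+846)%997=695 h(564,770)=(564*31+770)%997=308 -> [695, 308]
  L3: h(695,308)=(695*31+308)%997=916 -> [916]
  root = 916 != target 229
Candidate A produces the target root.

Answer: A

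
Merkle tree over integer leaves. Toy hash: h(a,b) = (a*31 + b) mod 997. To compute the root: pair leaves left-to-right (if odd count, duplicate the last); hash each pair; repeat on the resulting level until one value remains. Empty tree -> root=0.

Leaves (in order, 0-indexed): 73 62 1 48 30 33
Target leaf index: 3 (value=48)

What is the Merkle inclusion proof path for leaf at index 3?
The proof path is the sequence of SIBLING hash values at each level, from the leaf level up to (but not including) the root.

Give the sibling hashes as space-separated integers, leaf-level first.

L0 (leaves): [73, 62, 1, 48, 30, 33], target index=3
L1: h(73,62)=(73*31+62)%997=331 [pair 0] h(1,48)=(1*31+48)%997=79 [pair 1] h(30,33)=(30*31+33)%997=963 [pair 2] -> [331, 79, 963]
  Sibling for proof at L0: 1
L2: h(331,79)=(331*31+79)%997=370 [pair 0] h(963,963)=(963*31+963)%997=906 [pair 1] -> [370, 906]
  Sibling for proof at L1: 331
L3: h(370,906)=(370*31+906)%997=412 [pair 0] -> [412]
  Sibling for proof at L2: 906
Root: 412
Proof path (sibling hashes from leaf to root): [1, 331, 906]

Answer: 1 331 906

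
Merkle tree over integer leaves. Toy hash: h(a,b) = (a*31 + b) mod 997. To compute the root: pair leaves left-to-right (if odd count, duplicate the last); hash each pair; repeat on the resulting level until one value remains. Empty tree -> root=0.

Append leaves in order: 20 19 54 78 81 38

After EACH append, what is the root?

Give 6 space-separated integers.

Answer: 20 639 600 624 594 215

Derivation:
After append 20 (leaves=[20]):
  L0: [20]
  root=20
After append 19 (leaves=[20, 19]):
  L0: [20, 19]
  L1: h(20,19)=(20*31+19)%997=639 -> [639]
  root=639
After append 54 (leaves=[20, 19, 54]):
  L0: [20, 19, 54]
  L1: h(20,19)=(20*31+19)%997=639 h(54,54)=(54*31+54)%997=731 -> [639, 731]
  L2: h(639,731)=(639*31+731)%997=600 -> [600]
  root=600
After append 78 (leaves=[20, 19, 54, 78]):
  L0: [20, 19, 54, 78]
  L1: h(20,19)=(20*31+19)%997=639 h(54,78)=(54*31+78)%997=755 -> [639, 755]
  L2: h(639,755)=(639*31+755)%997=624 -> [624]
  root=624
After append 81 (leaves=[20, 19, 54, 78, 81]):
  L0: [20, 19, 54, 78, 81]
  L1: h(20,19)=(20*31+19)%997=639 h(54,78)=(54*31+78)%997=755 h(81,81)=(81*31+81)%997=598 -> [639, 755, 598]
  L2: h(639,755)=(639*31+755)%997=624 h(598,598)=(598*31+598)%997=193 -> [624, 193]
  L3: h(624,193)=(624*31+193)%997=594 -> [594]
  root=594
After append 38 (leaves=[20, 19, 54, 78, 81, 38]):
  L0: [20, 19, 54, 78, 81, 38]
  L1: h(20,19)=(20*31+19)%997=639 h(54,78)=(54*31+78)%997=755 h(81,38)=(81*31+38)%997=555 -> [639, 755, 555]
  L2: h(639,755)=(639*31+755)%997=624 h(555,555)=(555*31+555)%997=811 -> [624, 811]
  L3: h(624,811)=(624*31+811)%997=215 -> [215]
  root=215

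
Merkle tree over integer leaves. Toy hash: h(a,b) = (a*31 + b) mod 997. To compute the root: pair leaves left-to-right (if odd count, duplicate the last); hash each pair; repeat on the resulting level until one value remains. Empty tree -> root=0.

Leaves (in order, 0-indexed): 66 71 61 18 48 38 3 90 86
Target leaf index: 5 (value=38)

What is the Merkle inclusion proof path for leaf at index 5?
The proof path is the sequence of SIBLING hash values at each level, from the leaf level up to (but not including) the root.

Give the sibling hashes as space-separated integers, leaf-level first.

L0 (leaves): [66, 71, 61, 18, 48, 38, 3, 90, 86], target index=5
L1: h(66,71)=(66*31+71)%997=123 [pair 0] h(61,18)=(61*31+18)%997=912 [pair 1] h(48,38)=(48*31+38)%997=529 [pair 2] h(3,90)=(3*31+90)%997=183 [pair 3] h(86,86)=(86*31+86)%997=758 [pair 4] -> [123, 912, 529, 183, 758]
  Sibling for proof at L0: 48
L2: h(123,912)=(123*31+912)%997=737 [pair 0] h(529,183)=(529*31+183)%997=630 [pair 1] h(758,758)=(758*31+758)%997=328 [pair 2] -> [737, 630, 328]
  Sibling for proof at L1: 183
L3: h(737,630)=(737*31+630)%997=546 [pair 0] h(328,328)=(328*31+328)%997=526 [pair 1] -> [546, 526]
  Sibling for proof at L2: 737
L4: h(546,526)=(546*31+526)%997=503 [pair 0] -> [503]
  Sibling for proof at L3: 526
Root: 503
Proof path (sibling hashes from leaf to root): [48, 183, 737, 526]

Answer: 48 183 737 526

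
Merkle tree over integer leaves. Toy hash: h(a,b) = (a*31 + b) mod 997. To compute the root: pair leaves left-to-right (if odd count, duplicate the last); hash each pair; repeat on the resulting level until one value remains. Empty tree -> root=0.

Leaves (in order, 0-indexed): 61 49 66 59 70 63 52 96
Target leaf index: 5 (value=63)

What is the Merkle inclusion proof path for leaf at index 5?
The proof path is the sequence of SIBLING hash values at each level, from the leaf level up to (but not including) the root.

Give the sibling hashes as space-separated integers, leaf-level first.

Answer: 70 711 431

Derivation:
L0 (leaves): [61, 49, 66, 59, 70, 63, 52, 96], target index=5
L1: h(61,49)=(61*31+49)%997=943 [pair 0] h(66,59)=(66*31+59)%997=111 [pair 1] h(70,63)=(70*31+63)%997=239 [pair 2] h(52,96)=(52*31+96)%997=711 [pair 3] -> [943, 111, 239, 711]
  Sibling for proof at L0: 70
L2: h(943,111)=(943*31+111)%997=431 [pair 0] h(239,711)=(239*31+711)%997=144 [pair 1] -> [431, 144]
  Sibling for proof at L1: 711
L3: h(431,144)=(431*31+144)%997=544 [pair 0] -> [544]
  Sibling for proof at L2: 431
Root: 544
Proof path (sibling hashes from leaf to root): [70, 711, 431]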